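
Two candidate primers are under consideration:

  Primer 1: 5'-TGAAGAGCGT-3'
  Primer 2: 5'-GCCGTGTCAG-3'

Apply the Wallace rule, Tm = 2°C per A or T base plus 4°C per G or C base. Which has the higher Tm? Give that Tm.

Primer 2, 34°C

Primer 1: A+T=5, G+C=5 → Tm = 2(5)+4(5) = 30°C
Primer 2: A+T=3, G+C=7 → Tm = 2(3)+4(7) = 34°C
30°C vs 34°C → primer 2 is higher.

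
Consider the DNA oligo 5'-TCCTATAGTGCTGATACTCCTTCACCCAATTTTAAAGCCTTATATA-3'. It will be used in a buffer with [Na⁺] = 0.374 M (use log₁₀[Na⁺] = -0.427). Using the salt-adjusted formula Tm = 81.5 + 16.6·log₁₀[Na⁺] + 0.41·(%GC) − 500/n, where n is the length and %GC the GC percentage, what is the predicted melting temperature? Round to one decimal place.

77.8°C

Length n = 46. Counting bases: T=17, A=13, C=12, G=4
G+C = 16, so %GC = 16/46 × 100 = 34.783%
Salt term: 16.6 × (-0.427) = -7.088
GC term: 0.41 × 34.783 = 14.261; length term: −500/46 = −10.87
Tm = 81.5 + (-7.088) + 14.261 − 10.87 = 77.803 → 77.8°C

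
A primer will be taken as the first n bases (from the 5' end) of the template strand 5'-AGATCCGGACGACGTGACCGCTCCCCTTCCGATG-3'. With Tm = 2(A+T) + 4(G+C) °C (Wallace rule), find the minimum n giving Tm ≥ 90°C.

First 26 bases: AGATCCGGACGACGTGACCGCTCCCC → Tm = 88°C (< 90°C)
First 27 bases: AGATCCGGACGACGTGACCGCTCCCCT → Tm = 90°C (≥ 90°C)
Since every base adds ≥2°C, Tm only increases with n, so the threshold is first crossed at n = 27.

n = 27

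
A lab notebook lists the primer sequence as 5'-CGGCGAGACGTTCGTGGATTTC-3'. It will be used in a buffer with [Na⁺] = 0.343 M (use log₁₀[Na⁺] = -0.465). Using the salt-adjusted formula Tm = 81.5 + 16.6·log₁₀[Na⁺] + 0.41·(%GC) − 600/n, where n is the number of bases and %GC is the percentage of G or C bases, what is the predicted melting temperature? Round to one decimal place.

Length n = 22. C=5, A=3, T=6, G=8
G+C = 13, so %GC = 13/22 × 100 = 59.091%
Salt term: 16.6 × (-0.465) = -7.719
GC term: 0.41 × 59.091 = 24.227; length term: −600/22 = −27.273
Tm = 81.5 + (-7.719) + 24.227 − 27.273 = 70.735 → 70.7°C

70.7°C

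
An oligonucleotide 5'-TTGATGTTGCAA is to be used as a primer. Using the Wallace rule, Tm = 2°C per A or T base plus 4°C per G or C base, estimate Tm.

Scanning the sequence gives T=5, C=1, G=3, A=3.
A+T = 8, G+C = 4
Tm = 2(8) + 4(4) = 16 + 16 = 32°C

32°C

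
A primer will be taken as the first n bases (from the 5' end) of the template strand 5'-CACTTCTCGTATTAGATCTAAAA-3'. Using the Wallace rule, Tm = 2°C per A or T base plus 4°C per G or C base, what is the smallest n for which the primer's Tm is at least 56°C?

n = 21

First 20 bases: CACTTCTCGTATTAGATCTA → Tm = 54°C (< 56°C)
First 21 bases: CACTTCTCGTATTAGATCTAA → Tm = 56°C (≥ 56°C)
Each additional base adds 2°C (A/T) or 4°C (G/C), so Tm is non-decreasing in n; n = 21 is the first length to reach 56°C.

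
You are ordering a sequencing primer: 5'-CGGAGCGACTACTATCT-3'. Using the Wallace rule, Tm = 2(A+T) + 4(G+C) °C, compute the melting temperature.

Counting bases: C=5, A=4, T=4, G=4
So N_AT = 8 and N_GC = 9.
Tm = 2×8 + 4×9 = 52°C

52°C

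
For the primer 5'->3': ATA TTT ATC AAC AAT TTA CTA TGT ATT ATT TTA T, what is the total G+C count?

Counting bases: T=18, A=12, C=3, G=1
Total G or C: 1 + 3 = 4

4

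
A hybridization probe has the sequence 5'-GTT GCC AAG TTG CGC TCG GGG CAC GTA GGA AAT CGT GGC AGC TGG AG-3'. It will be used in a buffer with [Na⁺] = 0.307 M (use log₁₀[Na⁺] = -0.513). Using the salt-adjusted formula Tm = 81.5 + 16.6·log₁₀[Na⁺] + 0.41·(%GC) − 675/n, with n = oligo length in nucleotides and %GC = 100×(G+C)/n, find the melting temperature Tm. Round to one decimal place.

83.9°C

Length n = 47. Counting bases: G=19, A=9, T=9, C=10
G+C = 29, so %GC = 29/47 × 100 = 61.702%
Salt term: 16.6 × (-0.513) = -8.516
GC term: 0.41 × 61.702 = 25.298; length term: −675/47 = −14.362
Tm = 81.5 + (-8.516) + 25.298 − 14.362 = 83.92 → 83.9°C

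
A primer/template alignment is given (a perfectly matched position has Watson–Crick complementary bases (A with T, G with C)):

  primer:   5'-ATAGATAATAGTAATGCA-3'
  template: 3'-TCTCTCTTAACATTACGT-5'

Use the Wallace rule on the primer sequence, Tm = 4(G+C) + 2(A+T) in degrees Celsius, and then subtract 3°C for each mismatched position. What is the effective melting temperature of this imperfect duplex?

Primer base counts: A=9, T=5, G=3, C=1 → A+T=14, G+C=4
Perfect-match Tm = 2(14) + 4(4) = 28 + 16 = 44°C
Mismatches (positions where the bases are not complementary): 3 (at positions 2, 6, 10)
Effective Tm = 44 − 3×3 = 44 − 9 = 35°C

35°C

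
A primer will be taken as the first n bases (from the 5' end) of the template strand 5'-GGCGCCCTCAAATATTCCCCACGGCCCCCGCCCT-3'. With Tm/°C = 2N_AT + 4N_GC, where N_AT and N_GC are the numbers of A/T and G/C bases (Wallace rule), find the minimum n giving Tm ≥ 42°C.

First 12 bases: GGCGCCCTCAAA → Tm = 40°C (< 42°C)
First 13 bases: GGCGCCCTCAAAT → Tm = 42°C (≥ 42°C)
Each additional base adds 2°C (A/T) or 4°C (G/C), so Tm is non-decreasing in n; n = 13 is the first length to reach 42°C.

n = 13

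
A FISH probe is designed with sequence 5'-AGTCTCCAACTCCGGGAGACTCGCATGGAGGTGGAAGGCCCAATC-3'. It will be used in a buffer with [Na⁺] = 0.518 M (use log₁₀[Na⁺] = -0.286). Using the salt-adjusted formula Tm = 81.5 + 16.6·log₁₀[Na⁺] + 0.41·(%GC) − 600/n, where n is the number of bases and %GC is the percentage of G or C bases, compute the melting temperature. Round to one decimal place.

88.0°C

Length n = 45. Base counts: A=11, G=14, T=7, C=13
G+C = 27, so %GC = 27/45 × 100 = 60%
Salt term: 16.6 × (-0.286) = -4.748
GC term: 0.41 × 60 = 24.6; length term: −600/45 = −13.333
Tm = 81.5 + (-4.748) + 24.6 − 13.333 = 88.019 → 88.0°C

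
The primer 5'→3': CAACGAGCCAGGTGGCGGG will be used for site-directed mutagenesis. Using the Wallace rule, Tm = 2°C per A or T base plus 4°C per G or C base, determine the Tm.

66°C

Scanning the sequence gives G=9, A=4, T=1, C=5.
A+T = 5, G+C = 14
Tm = 2(5) + 4(14) = 10 + 56 = 66°C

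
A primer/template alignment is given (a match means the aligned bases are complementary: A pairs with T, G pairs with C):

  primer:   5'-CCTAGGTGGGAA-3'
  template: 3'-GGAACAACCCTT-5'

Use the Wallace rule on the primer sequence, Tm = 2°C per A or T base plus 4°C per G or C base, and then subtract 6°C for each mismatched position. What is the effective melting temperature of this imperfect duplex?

Primer base counts: A=3, T=2, G=5, C=2 → A+T=5, G+C=7
Perfect-match Tm = 2(5) + 4(7) = 10 + 28 = 38°C
Mismatches (positions where the bases are not complementary): 2 (at positions 4, 6)
Effective Tm = 38 − 2×6 = 38 − 12 = 26°C

26°C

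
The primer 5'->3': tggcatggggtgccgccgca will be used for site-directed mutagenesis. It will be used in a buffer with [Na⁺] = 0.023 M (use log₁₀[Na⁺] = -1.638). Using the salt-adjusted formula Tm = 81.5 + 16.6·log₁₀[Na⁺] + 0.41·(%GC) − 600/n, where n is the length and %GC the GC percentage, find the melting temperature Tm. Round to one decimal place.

55.1°C

Length n = 20. Scanning the sequence gives G=9, T=3, C=6, A=2.
G+C = 15, so %GC = 15/20 × 100 = 75%
Salt term: 16.6 × (-1.638) = -27.191
GC term: 0.41 × 75 = 30.75; length term: −600/20 = −30
Tm = 81.5 + (-27.191) + 30.75 − 30 = 55.059 → 55.1°C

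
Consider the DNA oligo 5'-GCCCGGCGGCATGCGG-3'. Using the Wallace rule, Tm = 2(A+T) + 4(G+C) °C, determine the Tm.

Base counts: G=8, T=1, C=6, A=1
AT pairs contribute 2, GC pairs contribute 14.
Tm = 2×2 + 4×14 = 60°C

60°C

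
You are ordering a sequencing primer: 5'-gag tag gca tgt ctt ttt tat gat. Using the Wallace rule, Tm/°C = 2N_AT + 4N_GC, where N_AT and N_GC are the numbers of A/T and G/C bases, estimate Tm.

Scanning the sequence gives G=6, T=11, A=5, C=2.
So N_AT = 16 and N_GC = 8.
Tm = 4·8 + 2·16 = 32 + 32 = 64°C

64°C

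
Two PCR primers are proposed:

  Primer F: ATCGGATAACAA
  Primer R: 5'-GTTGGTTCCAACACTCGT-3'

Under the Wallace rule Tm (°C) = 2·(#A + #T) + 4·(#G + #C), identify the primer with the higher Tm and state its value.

Primer F: A+T=8, G+C=4 → Tm = 2(8)+4(4) = 32°C
Primer R: A+T=9, G+C=9 → Tm = 2(9)+4(9) = 54°C
32°C vs 54°C → primer R is higher.

Primer R, 54°C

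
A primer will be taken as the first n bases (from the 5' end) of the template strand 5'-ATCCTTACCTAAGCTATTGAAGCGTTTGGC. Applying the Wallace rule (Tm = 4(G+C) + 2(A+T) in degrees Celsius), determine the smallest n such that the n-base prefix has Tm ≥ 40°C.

n = 14

First 13 bases: ATCCTTACCTAAG → Tm = 36°C (< 40°C)
First 14 bases: ATCCTTACCTAAGC → Tm = 40°C (≥ 40°C)
Each additional base adds 2°C (A/T) or 4°C (G/C), so Tm is non-decreasing in n; n = 14 is the first length to reach 40°C.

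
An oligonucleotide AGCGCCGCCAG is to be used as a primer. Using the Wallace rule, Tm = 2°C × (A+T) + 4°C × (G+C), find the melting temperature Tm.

40°C

G=4, A=2, C=5, T=0
AT pairs contribute 2, GC pairs contribute 9.
Tm = 4·9 + 2·2 = 36 + 4 = 40°C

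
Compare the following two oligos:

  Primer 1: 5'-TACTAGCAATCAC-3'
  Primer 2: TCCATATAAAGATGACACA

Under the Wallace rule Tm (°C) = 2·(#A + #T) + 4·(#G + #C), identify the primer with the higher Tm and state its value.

Primer 2, 50°C

Primer 1: A+T=8, G+C=5 → Tm = 2(8)+4(5) = 36°C
Primer 2: A+T=13, G+C=6 → Tm = 2(13)+4(6) = 50°C
36°C vs 50°C → primer 2 is higher.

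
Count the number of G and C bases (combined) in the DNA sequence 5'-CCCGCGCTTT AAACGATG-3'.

Counting bases: C=6, T=4, A=4, G=4
Total G or C: 4 + 6 = 10

10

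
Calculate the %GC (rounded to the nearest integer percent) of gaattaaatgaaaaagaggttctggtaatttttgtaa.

Counting bases: T=13, G=8, C=1, A=15
G+C = 8 + 1 = 9 out of 37 bases
%GC = 9/37 × 100 = 24.32% ≈ 24%

24%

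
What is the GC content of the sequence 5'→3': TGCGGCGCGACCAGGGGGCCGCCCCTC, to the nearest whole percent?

85%

Counting bases: A=2, C=12, G=11, T=2
G+C = 11 + 12 = 23 out of 27 bases
%GC = 23/27 × 100 = 85.19% ≈ 85%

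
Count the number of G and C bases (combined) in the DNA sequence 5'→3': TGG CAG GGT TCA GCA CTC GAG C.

14

C=6, T=4, A=4, G=8
G+C = 8 + 6 = 14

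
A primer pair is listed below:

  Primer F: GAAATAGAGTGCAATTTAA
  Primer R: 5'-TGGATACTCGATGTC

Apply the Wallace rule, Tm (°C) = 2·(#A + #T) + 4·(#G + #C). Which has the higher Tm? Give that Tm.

Primer F, 48°C

Primer F: A+T=14, G+C=5 → Tm = 2(14)+4(5) = 48°C
Primer R: A+T=8, G+C=7 → Tm = 2(8)+4(7) = 44°C
48°C vs 44°C → primer F is higher.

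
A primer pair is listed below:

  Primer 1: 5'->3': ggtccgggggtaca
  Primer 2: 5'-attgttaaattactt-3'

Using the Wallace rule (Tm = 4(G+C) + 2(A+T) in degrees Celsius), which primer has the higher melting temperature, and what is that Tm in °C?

Primer 1: A+T=4, G+C=10 → Tm = 2(4)+4(10) = 48°C
Primer 2: A+T=13, G+C=2 → Tm = 2(13)+4(2) = 34°C
48°C vs 34°C → primer 1 is higher.

Primer 1, 48°C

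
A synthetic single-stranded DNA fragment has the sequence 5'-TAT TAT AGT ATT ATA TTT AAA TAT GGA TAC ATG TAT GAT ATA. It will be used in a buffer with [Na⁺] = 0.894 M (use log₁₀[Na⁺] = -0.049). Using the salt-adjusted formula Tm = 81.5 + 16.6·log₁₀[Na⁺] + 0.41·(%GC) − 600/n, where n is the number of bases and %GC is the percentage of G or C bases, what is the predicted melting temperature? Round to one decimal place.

72.3°C

Length n = 42. Scanning the sequence gives G=5, C=1, T=19, A=17.
G+C = 6, so %GC = 6/42 × 100 = 14.286%
Salt term: 16.6 × (-0.049) = -0.813
GC term: 0.41 × 14.286 = 5.857; length term: −600/42 = −14.286
Tm = 81.5 + (-0.813) + 5.857 − 14.286 = 72.258 → 72.3°C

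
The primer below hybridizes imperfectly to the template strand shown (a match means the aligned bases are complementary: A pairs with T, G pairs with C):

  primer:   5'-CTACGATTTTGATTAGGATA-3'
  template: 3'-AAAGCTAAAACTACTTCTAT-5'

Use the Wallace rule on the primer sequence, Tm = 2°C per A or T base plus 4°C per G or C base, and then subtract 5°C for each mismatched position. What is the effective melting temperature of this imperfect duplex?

32°C

Primer base counts: A=6, T=8, G=4, C=2 → A+T=14, G+C=6
Perfect-match Tm = 2(14) + 4(6) = 28 + 24 = 52°C
Mismatches (positions where the bases are not complementary): 4 (at positions 1, 3, 14, 16)
Effective Tm = 52 − 4×5 = 52 − 20 = 32°C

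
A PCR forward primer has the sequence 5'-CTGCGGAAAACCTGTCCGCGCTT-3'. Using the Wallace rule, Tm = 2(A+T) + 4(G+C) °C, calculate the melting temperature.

Counting bases: T=5, G=6, C=8, A=4
AT pairs contribute 9, GC pairs contribute 14.
Tm = 2(9) + 4(14) = 18 + 56 = 74°C

74°C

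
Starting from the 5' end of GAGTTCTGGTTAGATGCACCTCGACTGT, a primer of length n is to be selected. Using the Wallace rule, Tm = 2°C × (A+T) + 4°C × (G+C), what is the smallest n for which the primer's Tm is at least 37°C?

First 12 bases: GAGTTCTGGTTA → Tm = 34°C (< 37°C)
First 13 bases: GAGTTCTGGTTAG → Tm = 38°C (≥ 37°C)
Each additional base adds 2°C (A/T) or 4°C (G/C), so Tm is non-decreasing in n; n = 13 is the first length to reach 37°C.

n = 13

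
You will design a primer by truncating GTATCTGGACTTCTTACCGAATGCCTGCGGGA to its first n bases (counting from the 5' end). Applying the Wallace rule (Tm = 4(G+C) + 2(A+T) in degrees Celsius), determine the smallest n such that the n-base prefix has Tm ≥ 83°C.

First 27 bases: GTATCTGGACTTCTTACCGAATGCCTG → Tm = 80°C (< 83°C)
First 28 bases: GTATCTGGACTTCTTACCGAATGCCTGC → Tm = 84°C (≥ 83°C)
Each additional base adds 2°C (A/T) or 4°C (G/C), so Tm is non-decreasing in n; n = 28 is the first length to reach 83°C.

n = 28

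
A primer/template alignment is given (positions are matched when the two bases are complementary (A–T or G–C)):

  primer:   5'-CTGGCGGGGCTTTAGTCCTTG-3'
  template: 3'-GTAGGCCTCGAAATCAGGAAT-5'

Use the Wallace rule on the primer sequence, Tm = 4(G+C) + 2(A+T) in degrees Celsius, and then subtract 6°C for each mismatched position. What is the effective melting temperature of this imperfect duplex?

Primer base counts: A=1, T=7, G=8, C=5 → A+T=8, G+C=13
Perfect-match Tm = 2(8) + 4(13) = 16 + 52 = 68°C
Mismatches (positions where the bases are not complementary): 5 (at positions 2, 3, 4, 8, 21)
Effective Tm = 68 − 5×6 = 68 − 30 = 38°C

38°C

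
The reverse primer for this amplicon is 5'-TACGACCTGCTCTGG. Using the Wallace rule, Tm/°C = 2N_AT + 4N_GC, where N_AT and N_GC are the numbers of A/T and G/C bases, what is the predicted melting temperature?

48°C

G=4, T=4, C=5, A=2
A+T = 6, G+C = 9
Tm = 2×6 + 4×9 = 48°C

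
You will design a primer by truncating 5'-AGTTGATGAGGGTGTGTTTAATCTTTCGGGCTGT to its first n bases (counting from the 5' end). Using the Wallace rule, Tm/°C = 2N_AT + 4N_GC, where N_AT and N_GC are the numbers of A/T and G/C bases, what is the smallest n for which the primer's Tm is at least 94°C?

n = 33

First 32 bases: AGTTGATGAGGGTGTGTTTAATCTTTCGGGCT → Tm = 92°C (< 94°C)
First 33 bases: AGTTGATGAGGGTGTGTTTAATCTTTCGGGCTG → Tm = 96°C (≥ 94°C)
Each additional base adds 2°C (A/T) or 4°C (G/C), so Tm is non-decreasing in n; n = 33 is the first length to reach 94°C.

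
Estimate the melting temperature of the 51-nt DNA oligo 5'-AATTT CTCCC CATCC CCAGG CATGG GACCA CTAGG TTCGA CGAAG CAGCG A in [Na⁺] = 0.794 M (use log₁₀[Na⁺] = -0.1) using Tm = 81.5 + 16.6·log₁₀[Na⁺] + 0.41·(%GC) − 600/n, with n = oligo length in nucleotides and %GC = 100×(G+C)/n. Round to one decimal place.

Length n = 51. Base counts: A=13, G=12, C=17, T=9
G+C = 29, so %GC = 29/51 × 100 = 56.863%
Salt term: 16.6 × (-0.1) = -1.66
GC term: 0.41 × 56.863 = 23.314; length term: −600/51 = −11.765
Tm = 81.5 + (-1.66) + 23.314 − 11.765 = 91.389 → 91.4°C

91.4°C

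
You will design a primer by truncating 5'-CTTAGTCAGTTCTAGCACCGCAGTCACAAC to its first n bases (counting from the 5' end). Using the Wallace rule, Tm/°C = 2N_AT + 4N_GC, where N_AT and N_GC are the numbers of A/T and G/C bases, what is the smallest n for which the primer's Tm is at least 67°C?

First 22 bases: CTTAGTCAGTTCTAGCACCGCA → Tm = 66°C (< 67°C)
First 23 bases: CTTAGTCAGTTCTAGCACCGCAG → Tm = 70°C (≥ 67°C)
Since every base adds ≥2°C, Tm only increases with n, so the threshold is first crossed at n = 23.

n = 23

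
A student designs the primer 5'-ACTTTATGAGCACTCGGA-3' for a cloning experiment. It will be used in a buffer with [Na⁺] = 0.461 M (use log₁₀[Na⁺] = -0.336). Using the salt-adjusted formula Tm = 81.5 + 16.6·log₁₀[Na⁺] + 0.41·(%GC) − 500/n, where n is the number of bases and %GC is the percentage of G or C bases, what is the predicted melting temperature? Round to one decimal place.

Length n = 18. Base counts: C=4, T=5, A=5, G=4
G+C = 8, so %GC = 8/18 × 100 = 44.444%
Salt term: 16.6 × (-0.336) = -5.578
GC term: 0.41 × 44.444 = 18.222; length term: −500/18 = −27.778
Tm = 81.5 + (-5.578) + 18.222 − 27.778 = 66.366 → 66.4°C

66.4°C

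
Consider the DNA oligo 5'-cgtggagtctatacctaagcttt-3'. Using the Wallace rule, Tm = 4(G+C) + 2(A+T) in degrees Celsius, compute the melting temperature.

C=5, G=5, A=5, T=8
A+T = 13, G+C = 10
Tm = 2×13 + 4×10 = 66°C

66°C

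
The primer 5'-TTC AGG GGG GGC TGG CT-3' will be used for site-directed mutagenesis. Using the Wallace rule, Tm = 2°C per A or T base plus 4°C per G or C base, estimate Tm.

Base counts: A=1, T=4, G=9, C=3
AT pairs contribute 5, GC pairs contribute 12.
Tm = 4·12 + 2·5 = 48 + 10 = 58°C

58°C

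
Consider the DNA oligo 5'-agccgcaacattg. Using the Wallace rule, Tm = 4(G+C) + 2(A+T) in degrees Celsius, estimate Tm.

Scanning the sequence gives T=2, C=4, G=3, A=4.
A+T = 6, G+C = 7
Tm = 2×6 + 4×7 = 40°C

40°C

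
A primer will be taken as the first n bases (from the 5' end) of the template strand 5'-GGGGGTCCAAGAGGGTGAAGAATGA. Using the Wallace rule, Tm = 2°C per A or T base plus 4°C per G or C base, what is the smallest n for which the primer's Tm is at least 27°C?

n = 8

First 7 bases: GGGGGTC → Tm = 26°C (< 27°C)
First 8 bases: GGGGGTCC → Tm = 30°C (≥ 27°C)
Each additional base adds 2°C (A/T) or 4°C (G/C), so Tm is non-decreasing in n; n = 8 is the first length to reach 27°C.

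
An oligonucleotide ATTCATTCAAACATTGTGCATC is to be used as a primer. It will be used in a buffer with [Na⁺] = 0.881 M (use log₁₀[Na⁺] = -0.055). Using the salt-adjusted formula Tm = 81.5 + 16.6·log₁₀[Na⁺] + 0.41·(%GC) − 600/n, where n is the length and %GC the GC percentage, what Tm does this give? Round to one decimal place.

66.4°C

Length n = 22. Scanning the sequence gives T=8, A=7, G=2, C=5.
G+C = 7, so %GC = 7/22 × 100 = 31.818%
Salt term: 16.6 × (-0.055) = -0.913
GC term: 0.41 × 31.818 = 13.045; length term: −600/22 = −27.273
Tm = 81.5 + (-0.913) + 13.045 − 27.273 = 66.359 → 66.4°C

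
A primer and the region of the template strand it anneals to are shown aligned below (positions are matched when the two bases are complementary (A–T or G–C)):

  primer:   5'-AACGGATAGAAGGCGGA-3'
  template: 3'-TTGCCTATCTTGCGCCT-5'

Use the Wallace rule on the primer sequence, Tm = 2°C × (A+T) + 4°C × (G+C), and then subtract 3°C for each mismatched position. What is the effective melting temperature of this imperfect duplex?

49°C

Primer base counts: A=7, T=1, G=7, C=2 → A+T=8, G+C=9
Perfect-match Tm = 2(8) + 4(9) = 16 + 36 = 52°C
Mismatches (positions where the bases are not complementary): 1 (at position 12)
Effective Tm = 52 − 1×3 = 52 − 3 = 49°C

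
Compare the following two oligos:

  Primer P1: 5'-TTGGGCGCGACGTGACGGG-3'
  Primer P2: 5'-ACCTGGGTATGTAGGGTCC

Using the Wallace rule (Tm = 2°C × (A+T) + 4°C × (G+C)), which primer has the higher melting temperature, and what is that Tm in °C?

Primer P1, 66°C

Primer P1: A+T=5, G+C=14 → Tm = 2(5)+4(14) = 66°C
Primer P2: A+T=8, G+C=11 → Tm = 2(8)+4(11) = 60°C
66°C vs 60°C → primer P1 is higher.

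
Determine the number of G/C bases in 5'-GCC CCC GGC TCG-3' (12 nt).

11

Scanning the sequence gives T=1, C=7, G=4, A=0.
G+C = 4 + 7 = 11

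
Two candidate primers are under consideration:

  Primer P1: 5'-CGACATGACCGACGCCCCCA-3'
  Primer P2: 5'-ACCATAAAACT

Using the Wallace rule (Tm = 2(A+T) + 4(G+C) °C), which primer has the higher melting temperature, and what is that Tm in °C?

Primer P1: A+T=6, G+C=14 → Tm = 2(6)+4(14) = 68°C
Primer P2: A+T=8, G+C=3 → Tm = 2(8)+4(3) = 28°C
68°C vs 28°C → primer P1 is higher.

Primer P1, 68°C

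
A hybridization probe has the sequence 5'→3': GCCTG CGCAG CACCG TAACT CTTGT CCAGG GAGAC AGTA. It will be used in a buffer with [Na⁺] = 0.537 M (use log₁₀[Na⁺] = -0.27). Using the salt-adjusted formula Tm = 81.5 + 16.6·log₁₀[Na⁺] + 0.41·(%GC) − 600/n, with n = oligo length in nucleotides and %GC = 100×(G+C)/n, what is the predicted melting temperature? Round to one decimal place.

85.8°C

Length n = 39. Counting bases: G=11, C=12, T=7, A=9
G+C = 23, so %GC = 23/39 × 100 = 58.974%
Salt term: 16.6 × (-0.27) = -4.482
GC term: 0.41 × 58.974 = 24.179; length term: −600/39 = −15.385
Tm = 81.5 + (-4.482) + 24.179 − 15.385 = 85.812 → 85.8°C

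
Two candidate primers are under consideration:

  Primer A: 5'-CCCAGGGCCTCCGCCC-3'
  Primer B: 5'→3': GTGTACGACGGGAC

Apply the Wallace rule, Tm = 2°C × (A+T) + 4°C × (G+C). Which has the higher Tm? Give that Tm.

Primer A, 60°C

Primer A: A+T=2, G+C=14 → Tm = 2(2)+4(14) = 60°C
Primer B: A+T=5, G+C=9 → Tm = 2(5)+4(9) = 46°C
60°C vs 46°C → primer A is higher.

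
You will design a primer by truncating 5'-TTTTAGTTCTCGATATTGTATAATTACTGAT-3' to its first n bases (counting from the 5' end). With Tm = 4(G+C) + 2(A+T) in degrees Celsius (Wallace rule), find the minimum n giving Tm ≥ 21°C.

n = 9

First 8 bases: TTTTAGTT → Tm = 18°C (< 21°C)
First 9 bases: TTTTAGTTC → Tm = 22°C (≥ 21°C)
Since every base adds ≥2°C, Tm only increases with n, so the threshold is first crossed at n = 9.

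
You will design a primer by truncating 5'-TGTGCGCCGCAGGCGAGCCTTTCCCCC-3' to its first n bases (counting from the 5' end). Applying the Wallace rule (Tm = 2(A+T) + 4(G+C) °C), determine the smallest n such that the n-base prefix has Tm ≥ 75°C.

First 22 bases: TGTGCGCCGCAGGCGAGCCTTT → Tm = 74°C (< 75°C)
First 23 bases: TGTGCGCCGCAGGCGAGCCTTTC → Tm = 78°C (≥ 75°C)
Since every base adds ≥2°C, Tm only increases with n, so the threshold is first crossed at n = 23.

n = 23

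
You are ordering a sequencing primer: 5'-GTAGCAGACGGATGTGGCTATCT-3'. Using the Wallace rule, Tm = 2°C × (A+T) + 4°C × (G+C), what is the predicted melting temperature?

Scanning the sequence gives G=8, C=4, T=6, A=5.
AT pairs contribute 11, GC pairs contribute 12.
Tm = 2×11 + 4×12 = 70°C

70°C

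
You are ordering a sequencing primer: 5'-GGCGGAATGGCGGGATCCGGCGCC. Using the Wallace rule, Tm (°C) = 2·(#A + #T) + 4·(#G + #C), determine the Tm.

86°C

Base counts: A=3, G=12, T=2, C=7
AT pairs contribute 5, GC pairs contribute 19.
Tm = 2×5 + 4×19 = 86°C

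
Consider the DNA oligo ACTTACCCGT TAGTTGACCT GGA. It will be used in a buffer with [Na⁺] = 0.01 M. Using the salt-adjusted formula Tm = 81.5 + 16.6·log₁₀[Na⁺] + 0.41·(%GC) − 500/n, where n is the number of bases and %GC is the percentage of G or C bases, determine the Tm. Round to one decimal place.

Length n = 23. Scanning the sequence gives T=7, C=6, G=5, A=5.
G+C = 11, so %GC = 11/23 × 100 = 47.826%
Salt term: 16.6 × (-2) = -33.2
GC term: 0.41 × 47.826 = 19.609; length term: −500/23 = −21.739
Tm = 81.5 + (-33.2) + 19.609 − 21.739 = 46.17 → 46.2°C

46.2°C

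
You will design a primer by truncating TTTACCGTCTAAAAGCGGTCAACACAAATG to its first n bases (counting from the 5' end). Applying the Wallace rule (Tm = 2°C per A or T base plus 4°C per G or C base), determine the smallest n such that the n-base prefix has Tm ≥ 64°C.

First 22 bases: TTTACCGTCTAAAAGCGGTCAA → Tm = 62°C (< 64°C)
First 23 bases: TTTACCGTCTAAAAGCGGTCAAC → Tm = 66°C (≥ 64°C)
Since every base adds ≥2°C, Tm only increases with n, so the threshold is first crossed at n = 23.

n = 23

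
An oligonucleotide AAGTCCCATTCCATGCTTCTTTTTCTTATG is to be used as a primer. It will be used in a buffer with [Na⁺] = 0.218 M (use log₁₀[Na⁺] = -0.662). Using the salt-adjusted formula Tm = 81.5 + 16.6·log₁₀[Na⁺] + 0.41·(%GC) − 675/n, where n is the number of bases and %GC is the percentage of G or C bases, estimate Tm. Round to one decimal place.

Length n = 30. Counting bases: G=3, C=8, T=14, A=5
G+C = 11, so %GC = 11/30 × 100 = 36.667%
Salt term: 16.6 × (-0.662) = -10.989
GC term: 0.41 × 36.667 = 15.033; length term: −675/30 = −22.5
Tm = 81.5 + (-10.989) + 15.033 − 22.5 = 63.044 → 63.0°C

63.0°C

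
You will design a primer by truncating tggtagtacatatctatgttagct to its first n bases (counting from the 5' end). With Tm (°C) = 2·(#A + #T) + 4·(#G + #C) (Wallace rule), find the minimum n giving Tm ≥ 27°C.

First 9 bases: TGGTAGTAC → Tm = 26°C (< 27°C)
First 10 bases: TGGTAGTACA → Tm = 28°C (≥ 27°C)
Since every base adds ≥2°C, Tm only increases with n, so the threshold is first crossed at n = 10.

n = 10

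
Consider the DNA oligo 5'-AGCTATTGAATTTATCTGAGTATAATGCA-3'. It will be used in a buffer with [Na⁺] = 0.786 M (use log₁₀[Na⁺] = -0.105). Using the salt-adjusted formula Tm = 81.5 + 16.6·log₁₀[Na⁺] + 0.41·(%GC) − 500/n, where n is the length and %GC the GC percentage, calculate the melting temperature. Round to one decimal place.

73.8°C

Length n = 29. Scanning the sequence gives A=10, C=3, T=11, G=5.
G+C = 8, so %GC = 8/29 × 100 = 27.586%
Salt term: 16.6 × (-0.105) = -1.743
GC term: 0.41 × 27.586 = 11.31; length term: −500/29 = −17.241
Tm = 81.5 + (-1.743) + 11.31 − 17.241 = 73.826 → 73.8°C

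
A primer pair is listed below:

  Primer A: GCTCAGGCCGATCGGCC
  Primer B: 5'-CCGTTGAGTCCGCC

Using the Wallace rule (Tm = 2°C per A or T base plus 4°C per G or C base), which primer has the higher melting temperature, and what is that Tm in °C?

Primer A, 60°C

Primer A: A+T=4, G+C=13 → Tm = 2(4)+4(13) = 60°C
Primer B: A+T=4, G+C=10 → Tm = 2(4)+4(10) = 48°C
60°C vs 48°C → primer A is higher.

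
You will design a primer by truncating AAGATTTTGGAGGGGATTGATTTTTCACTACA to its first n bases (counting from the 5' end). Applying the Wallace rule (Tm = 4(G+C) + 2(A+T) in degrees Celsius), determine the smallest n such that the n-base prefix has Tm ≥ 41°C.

n = 15

First 14 bases: AAGATTTTGGAGGG → Tm = 40°C (< 41°C)
First 15 bases: AAGATTTTGGAGGGG → Tm = 44°C (≥ 41°C)
Since every base adds ≥2°C, Tm only increases with n, so the threshold is first crossed at n = 15.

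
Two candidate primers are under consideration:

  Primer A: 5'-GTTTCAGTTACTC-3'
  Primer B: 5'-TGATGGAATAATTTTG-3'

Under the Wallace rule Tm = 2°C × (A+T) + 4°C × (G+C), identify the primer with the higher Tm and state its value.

Primer A: A+T=8, G+C=5 → Tm = 2(8)+4(5) = 36°C
Primer B: A+T=12, G+C=4 → Tm = 2(12)+4(4) = 40°C
36°C vs 40°C → primer B is higher.

Primer B, 40°C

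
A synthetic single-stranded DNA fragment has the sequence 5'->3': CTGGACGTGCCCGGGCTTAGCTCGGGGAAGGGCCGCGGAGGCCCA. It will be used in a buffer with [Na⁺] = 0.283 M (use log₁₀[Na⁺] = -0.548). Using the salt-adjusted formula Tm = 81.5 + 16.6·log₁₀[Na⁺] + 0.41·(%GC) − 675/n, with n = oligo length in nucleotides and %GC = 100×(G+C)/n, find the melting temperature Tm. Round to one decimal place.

88.4°C

Length n = 45. Scanning the sequence gives C=14, G=20, A=6, T=5.
G+C = 34, so %GC = 34/45 × 100 = 75.556%
Salt term: 16.6 × (-0.548) = -9.097
GC term: 0.41 × 75.556 = 30.978; length term: −675/45 = −15
Tm = 81.5 + (-9.097) + 30.978 − 15 = 88.381 → 88.4°C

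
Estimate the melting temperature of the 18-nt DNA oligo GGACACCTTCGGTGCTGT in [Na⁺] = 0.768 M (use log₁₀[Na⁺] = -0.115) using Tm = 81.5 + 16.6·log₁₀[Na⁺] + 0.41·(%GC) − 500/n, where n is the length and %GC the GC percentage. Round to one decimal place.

Length n = 18. Counting bases: T=5, G=6, C=5, A=2
G+C = 11, so %GC = 11/18 × 100 = 61.111%
Salt term: 16.6 × (-0.115) = -1.909
GC term: 0.41 × 61.111 = 25.056; length term: −500/18 = −27.778
Tm = 81.5 + (-1.909) + 25.056 − 27.778 = 76.869 → 76.9°C

76.9°C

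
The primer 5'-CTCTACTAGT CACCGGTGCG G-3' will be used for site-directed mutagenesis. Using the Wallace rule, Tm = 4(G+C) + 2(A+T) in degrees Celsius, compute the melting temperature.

68°C

A=3, T=5, C=7, G=6
So N_AT = 8 and N_GC = 13.
Tm = 2(8) + 4(13) = 16 + 52 = 68°C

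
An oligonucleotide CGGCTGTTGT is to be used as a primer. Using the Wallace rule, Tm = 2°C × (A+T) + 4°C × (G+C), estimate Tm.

Counting bases: G=4, T=4, A=0, C=2
A+T = 4, G+C = 6
Tm = 2(4) + 4(6) = 8 + 24 = 32°C

32°C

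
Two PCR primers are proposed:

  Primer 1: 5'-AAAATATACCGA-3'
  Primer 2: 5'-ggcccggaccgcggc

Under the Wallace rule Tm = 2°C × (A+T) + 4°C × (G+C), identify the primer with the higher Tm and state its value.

Primer 1: A+T=9, G+C=3 → Tm = 2(9)+4(3) = 30°C
Primer 2: A+T=1, G+C=14 → Tm = 2(1)+4(14) = 58°C
30°C vs 58°C → primer 2 is higher.

Primer 2, 58°C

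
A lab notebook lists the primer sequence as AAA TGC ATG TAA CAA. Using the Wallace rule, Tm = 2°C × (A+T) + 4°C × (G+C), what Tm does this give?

T=3, G=2, A=8, C=2
AT pairs contribute 11, GC pairs contribute 4.
Tm = 2(11) + 4(4) = 22 + 16 = 38°C

38°C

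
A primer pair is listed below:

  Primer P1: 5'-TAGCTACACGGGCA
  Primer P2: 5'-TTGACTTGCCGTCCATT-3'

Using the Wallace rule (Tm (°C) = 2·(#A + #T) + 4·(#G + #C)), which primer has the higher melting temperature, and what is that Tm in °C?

Primer P2, 50°C

Primer P1: A+T=6, G+C=8 → Tm = 2(6)+4(8) = 44°C
Primer P2: A+T=9, G+C=8 → Tm = 2(9)+4(8) = 50°C
44°C vs 50°C → primer P2 is higher.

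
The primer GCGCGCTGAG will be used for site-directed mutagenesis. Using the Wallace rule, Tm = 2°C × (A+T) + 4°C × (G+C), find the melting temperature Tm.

36°C

Base counts: G=5, C=3, A=1, T=1
A+T = 2, G+C = 8
Tm = 4·8 + 2·2 = 32 + 4 = 36°C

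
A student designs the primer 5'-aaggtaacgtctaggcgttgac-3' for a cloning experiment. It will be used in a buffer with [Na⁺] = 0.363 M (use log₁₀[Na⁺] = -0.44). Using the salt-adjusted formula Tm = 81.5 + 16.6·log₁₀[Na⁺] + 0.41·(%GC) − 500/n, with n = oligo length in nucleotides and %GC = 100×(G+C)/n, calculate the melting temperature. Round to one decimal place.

72.0°C

Length n = 22. C=4, T=5, G=7, A=6
G+C = 11, so %GC = 11/22 × 100 = 50%
Salt term: 16.6 × (-0.44) = -7.304
GC term: 0.41 × 50 = 20.5; length term: −500/22 = −22.727
Tm = 81.5 + (-7.304) + 20.5 − 22.727 = 71.969 → 72.0°C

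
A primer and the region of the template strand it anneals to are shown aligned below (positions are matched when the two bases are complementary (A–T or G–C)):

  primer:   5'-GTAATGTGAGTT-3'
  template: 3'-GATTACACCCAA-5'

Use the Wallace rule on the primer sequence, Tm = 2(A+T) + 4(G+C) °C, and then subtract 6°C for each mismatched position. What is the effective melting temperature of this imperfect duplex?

20°C

Primer base counts: A=3, T=5, G=4, C=0 → A+T=8, G+C=4
Perfect-match Tm = 2(8) + 4(4) = 16 + 16 = 32°C
Mismatches (positions where the bases are not complementary): 2 (at positions 1, 9)
Effective Tm = 32 − 2×6 = 32 − 12 = 20°C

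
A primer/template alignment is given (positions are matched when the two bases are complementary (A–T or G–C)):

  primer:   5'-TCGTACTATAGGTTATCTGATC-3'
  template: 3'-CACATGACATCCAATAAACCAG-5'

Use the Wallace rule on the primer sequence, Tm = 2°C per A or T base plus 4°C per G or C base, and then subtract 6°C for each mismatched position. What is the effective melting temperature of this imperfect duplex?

30°C

Primer base counts: A=5, T=9, G=4, C=4 → A+T=14, G+C=8
Perfect-match Tm = 2(14) + 4(8) = 28 + 32 = 60°C
Mismatches (positions where the bases are not complementary): 5 (at positions 1, 2, 8, 17, 20)
Effective Tm = 60 − 5×6 = 60 − 30 = 30°C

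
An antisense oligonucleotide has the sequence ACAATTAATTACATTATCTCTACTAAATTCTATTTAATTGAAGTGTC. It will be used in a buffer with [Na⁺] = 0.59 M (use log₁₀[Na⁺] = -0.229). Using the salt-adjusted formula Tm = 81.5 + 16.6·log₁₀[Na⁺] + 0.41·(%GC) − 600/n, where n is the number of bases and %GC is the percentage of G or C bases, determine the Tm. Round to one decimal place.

Length n = 47. Base counts: C=7, G=3, T=20, A=17
G+C = 10, so %GC = 10/47 × 100 = 21.277%
Salt term: 16.6 × (-0.229) = -3.801
GC term: 0.41 × 21.277 = 8.724; length term: −600/47 = −12.766
Tm = 81.5 + (-3.801) + 8.724 − 12.766 = 73.657 → 73.7°C

73.7°C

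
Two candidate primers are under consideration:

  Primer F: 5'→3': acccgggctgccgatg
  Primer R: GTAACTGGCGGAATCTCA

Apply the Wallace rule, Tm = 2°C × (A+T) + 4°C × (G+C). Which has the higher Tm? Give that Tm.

Primer F: A+T=4, G+C=12 → Tm = 2(4)+4(12) = 56°C
Primer R: A+T=9, G+C=9 → Tm = 2(9)+4(9) = 54°C
56°C vs 54°C → primer F is higher.

Primer F, 56°C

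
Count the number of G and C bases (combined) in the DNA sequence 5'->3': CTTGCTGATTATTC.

Scanning the sequence gives G=2, T=7, A=2, C=3.
G+C = 2 + 3 = 5

5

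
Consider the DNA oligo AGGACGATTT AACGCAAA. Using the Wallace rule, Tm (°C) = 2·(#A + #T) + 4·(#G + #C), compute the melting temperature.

50°C

Base counts: G=4, A=8, C=3, T=3
A+T = 11, G+C = 7
Tm = 2×11 + 4×7 = 50°C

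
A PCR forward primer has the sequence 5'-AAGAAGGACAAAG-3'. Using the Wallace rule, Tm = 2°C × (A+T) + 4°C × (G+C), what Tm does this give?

36°C

C=1, A=8, T=0, G=4
So N_AT = 8 and N_GC = 5.
Tm = 2(8) + 4(5) = 16 + 20 = 36°C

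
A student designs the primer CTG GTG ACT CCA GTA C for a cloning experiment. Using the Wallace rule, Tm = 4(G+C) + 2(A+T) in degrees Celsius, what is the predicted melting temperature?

50°C

T=4, C=5, A=3, G=4
So N_AT = 7 and N_GC = 9.
Tm = 4·9 + 2·7 = 36 + 14 = 50°C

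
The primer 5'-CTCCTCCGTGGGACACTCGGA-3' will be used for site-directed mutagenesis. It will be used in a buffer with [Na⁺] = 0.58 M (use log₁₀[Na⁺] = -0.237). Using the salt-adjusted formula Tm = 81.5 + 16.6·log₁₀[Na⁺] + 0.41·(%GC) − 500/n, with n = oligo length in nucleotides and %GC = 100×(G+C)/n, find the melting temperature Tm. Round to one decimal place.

81.1°C

Length n = 21. Counting bases: C=8, A=3, G=6, T=4
G+C = 14, so %GC = 14/21 × 100 = 66.667%
Salt term: 16.6 × (-0.237) = -3.934
GC term: 0.41 × 66.667 = 27.333; length term: −500/21 = −23.81
Tm = 81.5 + (-3.934) + 27.333 − 23.81 = 81.089 → 81.1°C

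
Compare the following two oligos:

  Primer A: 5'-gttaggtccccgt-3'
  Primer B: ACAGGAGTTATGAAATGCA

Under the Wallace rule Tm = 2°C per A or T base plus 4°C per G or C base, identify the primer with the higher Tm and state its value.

Primer B, 52°C

Primer A: A+T=5, G+C=8 → Tm = 2(5)+4(8) = 42°C
Primer B: A+T=12, G+C=7 → Tm = 2(12)+4(7) = 52°C
42°C vs 52°C → primer B is higher.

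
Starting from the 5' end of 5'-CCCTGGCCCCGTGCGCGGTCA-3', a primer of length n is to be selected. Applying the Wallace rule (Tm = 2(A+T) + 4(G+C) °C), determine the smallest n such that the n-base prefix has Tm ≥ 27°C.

n = 8

First 7 bases: CCCTGGC → Tm = 26°C (< 27°C)
First 8 bases: CCCTGGCC → Tm = 30°C (≥ 27°C)
Since every base adds ≥2°C, Tm only increases with n, so the threshold is first crossed at n = 8.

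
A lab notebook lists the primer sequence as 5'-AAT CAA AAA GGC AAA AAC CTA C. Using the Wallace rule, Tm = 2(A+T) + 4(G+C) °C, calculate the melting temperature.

58°C

T=2, A=13, C=5, G=2
A+T = 15, G+C = 7
Tm = 2(15) + 4(7) = 30 + 28 = 58°C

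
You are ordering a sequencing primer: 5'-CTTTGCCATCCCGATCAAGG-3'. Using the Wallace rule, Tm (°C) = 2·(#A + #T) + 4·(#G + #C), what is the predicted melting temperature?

62°C

Scanning the sequence gives G=4, T=5, A=4, C=7.
A+T = 9, G+C = 11
Tm = 4·11 + 2·9 = 44 + 18 = 62°C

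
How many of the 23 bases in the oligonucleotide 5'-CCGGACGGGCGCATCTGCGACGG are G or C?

18

Base counts: G=10, C=8, T=2, A=3
Total G or C: 10 + 8 = 18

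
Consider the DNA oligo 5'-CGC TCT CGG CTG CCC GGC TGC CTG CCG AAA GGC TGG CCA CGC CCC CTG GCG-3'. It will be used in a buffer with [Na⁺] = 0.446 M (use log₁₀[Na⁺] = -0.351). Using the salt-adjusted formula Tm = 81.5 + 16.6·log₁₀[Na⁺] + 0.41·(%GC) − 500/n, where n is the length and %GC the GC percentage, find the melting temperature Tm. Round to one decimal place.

Length n = 51. G=17, T=7, A=4, C=23
G+C = 40, so %GC = 40/51 × 100 = 78.431%
Salt term: 16.6 × (-0.351) = -5.827
GC term: 0.41 × 78.431 = 32.157; length term: −500/51 = −9.804
Tm = 81.5 + (-5.827) + 32.157 − 9.804 = 98.026 → 98.0°C

98.0°C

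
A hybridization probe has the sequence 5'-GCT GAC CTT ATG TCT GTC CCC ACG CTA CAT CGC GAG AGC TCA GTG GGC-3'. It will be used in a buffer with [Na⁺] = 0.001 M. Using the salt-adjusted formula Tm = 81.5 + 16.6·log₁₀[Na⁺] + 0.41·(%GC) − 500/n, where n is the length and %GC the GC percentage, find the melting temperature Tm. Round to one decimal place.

46.1°C

Length n = 48. Scanning the sequence gives A=8, C=16, T=11, G=13.
G+C = 29, so %GC = 29/48 × 100 = 60.417%
Salt term: 16.6 × (-3) = -49.8
GC term: 0.41 × 60.417 = 24.771; length term: −500/48 = −10.417
Tm = 81.5 + (-49.8) + 24.771 − 10.417 = 46.054 → 46.1°C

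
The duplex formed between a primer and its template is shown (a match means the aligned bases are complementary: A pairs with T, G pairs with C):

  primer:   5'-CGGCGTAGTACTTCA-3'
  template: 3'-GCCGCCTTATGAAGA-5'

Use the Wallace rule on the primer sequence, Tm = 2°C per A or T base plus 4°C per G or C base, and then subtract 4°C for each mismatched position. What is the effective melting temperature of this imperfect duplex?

34°C

Primer base counts: A=3, T=4, G=4, C=4 → A+T=7, G+C=8
Perfect-match Tm = 2(7) + 4(8) = 14 + 32 = 46°C
Mismatches (positions where the bases are not complementary): 3 (at positions 6, 8, 15)
Effective Tm = 46 − 3×4 = 46 − 12 = 34°C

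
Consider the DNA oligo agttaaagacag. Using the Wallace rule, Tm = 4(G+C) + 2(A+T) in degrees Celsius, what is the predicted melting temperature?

32°C

Counting bases: C=1, T=2, A=6, G=3
So N_AT = 8 and N_GC = 4.
Tm = 2×8 + 4×4 = 32°C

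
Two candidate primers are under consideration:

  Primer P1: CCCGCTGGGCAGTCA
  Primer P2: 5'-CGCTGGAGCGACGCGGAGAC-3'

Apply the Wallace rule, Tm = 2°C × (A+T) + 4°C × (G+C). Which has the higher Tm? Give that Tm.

Primer P2, 70°C

Primer P1: A+T=4, G+C=11 → Tm = 2(4)+4(11) = 52°C
Primer P2: A+T=5, G+C=15 → Tm = 2(5)+4(15) = 70°C
52°C vs 70°C → primer P2 is higher.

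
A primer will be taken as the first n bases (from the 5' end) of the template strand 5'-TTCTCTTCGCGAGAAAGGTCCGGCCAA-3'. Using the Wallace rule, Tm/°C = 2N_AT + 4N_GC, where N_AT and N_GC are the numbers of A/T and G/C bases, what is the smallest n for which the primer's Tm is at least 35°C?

First 11 bases: TTCTCTTCGCG → Tm = 34°C (< 35°C)
First 12 bases: TTCTCTTCGCGA → Tm = 36°C (≥ 35°C)
Each additional base adds 2°C (A/T) or 4°C (G/C), so Tm is non-decreasing in n; n = 12 is the first length to reach 35°C.

n = 12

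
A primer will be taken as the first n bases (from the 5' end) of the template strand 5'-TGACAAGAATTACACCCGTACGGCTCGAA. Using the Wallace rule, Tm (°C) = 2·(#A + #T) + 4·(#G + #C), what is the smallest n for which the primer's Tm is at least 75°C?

n = 26

First 25 bases: TGACAAGAATTACACCCGTACGGCT → Tm = 74°C (< 75°C)
First 26 bases: TGACAAGAATTACACCCGTACGGCTC → Tm = 78°C (≥ 75°C)
Each additional base adds 2°C (A/T) or 4°C (G/C), so Tm is non-decreasing in n; n = 26 is the first length to reach 75°C.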